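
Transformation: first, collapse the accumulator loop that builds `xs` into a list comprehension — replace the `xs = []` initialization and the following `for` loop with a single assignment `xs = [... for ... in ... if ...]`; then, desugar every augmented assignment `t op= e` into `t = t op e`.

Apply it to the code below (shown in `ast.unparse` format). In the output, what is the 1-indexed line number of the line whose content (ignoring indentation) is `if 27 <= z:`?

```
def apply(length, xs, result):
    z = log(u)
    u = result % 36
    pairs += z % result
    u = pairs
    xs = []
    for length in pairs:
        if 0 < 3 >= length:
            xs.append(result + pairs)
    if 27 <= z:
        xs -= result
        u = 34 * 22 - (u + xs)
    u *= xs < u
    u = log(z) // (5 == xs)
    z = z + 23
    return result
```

7

Transformed code:
def apply(length, xs, result):
    z = log(u)
    u = result % 36
    pairs = pairs + z % result
    u = pairs
    xs = [result + pairs for length in pairs if 0 < 3 >= length]
    if 27 <= z:
        xs = xs - result
        u = 34 * 22 - (u + xs)
    u = u * (xs < u)
    u = log(z) // (5 == xs)
    z = z + 23
    return result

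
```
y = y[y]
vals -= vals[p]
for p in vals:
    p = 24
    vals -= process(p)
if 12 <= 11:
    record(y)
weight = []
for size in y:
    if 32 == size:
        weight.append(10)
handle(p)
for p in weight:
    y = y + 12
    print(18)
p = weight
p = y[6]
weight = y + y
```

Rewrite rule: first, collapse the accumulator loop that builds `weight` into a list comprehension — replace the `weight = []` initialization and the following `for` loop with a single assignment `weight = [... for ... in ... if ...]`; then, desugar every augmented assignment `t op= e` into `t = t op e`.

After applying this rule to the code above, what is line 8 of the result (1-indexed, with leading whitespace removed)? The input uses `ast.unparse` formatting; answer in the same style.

weight = [10 for size in y if 32 == size]

Transformed code:
y = y[y]
vals = vals - vals[p]
for p in vals:
    p = 24
    vals = vals - process(p)
if 12 <= 11:
    record(y)
weight = [10 for size in y if 32 == size]
handle(p)
for p in weight:
    y = y + 12
    print(18)
p = weight
p = y[6]
weight = y + y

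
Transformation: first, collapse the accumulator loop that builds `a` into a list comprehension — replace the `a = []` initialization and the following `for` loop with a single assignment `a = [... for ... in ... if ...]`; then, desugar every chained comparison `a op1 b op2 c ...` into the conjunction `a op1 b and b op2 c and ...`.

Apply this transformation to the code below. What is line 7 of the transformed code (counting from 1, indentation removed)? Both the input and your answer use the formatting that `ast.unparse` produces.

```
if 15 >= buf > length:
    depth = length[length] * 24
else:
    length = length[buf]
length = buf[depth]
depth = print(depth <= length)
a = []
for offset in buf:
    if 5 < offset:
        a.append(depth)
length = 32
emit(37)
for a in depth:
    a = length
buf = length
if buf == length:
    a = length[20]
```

Transformed code:
if 15 >= buf and buf > length:
    depth = length[length] * 24
else:
    length = length[buf]
length = buf[depth]
depth = print(depth <= length)
a = [depth for offset in buf if 5 < offset]
length = 32
emit(37)
for a in depth:
    a = length
buf = length
if buf == length:
    a = length[20]

a = [depth for offset in buf if 5 < offset]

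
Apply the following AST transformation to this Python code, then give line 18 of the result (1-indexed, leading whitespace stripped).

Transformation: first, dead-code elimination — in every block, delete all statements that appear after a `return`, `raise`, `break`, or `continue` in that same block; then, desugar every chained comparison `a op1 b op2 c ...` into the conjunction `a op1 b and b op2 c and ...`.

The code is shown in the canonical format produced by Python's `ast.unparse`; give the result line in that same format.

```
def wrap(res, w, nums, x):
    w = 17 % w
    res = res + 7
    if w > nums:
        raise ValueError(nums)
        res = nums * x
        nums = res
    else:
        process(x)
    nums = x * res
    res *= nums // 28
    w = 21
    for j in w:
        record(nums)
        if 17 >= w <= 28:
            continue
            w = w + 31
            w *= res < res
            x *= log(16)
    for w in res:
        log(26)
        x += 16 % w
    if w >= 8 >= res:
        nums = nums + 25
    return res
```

Transformed code:
def wrap(res, w, nums, x):
    w = 17 % w
    res = res + 7
    if w > nums:
        raise ValueError(nums)
    else:
        process(x)
    nums = x * res
    res *= nums // 28
    w = 21
    for j in w:
        record(nums)
        if 17 >= w and w <= 28:
            continue
    for w in res:
        log(26)
        x += 16 % w
    if w >= 8 and 8 >= res:
        nums = nums + 25
    return res

if w >= 8 and 8 >= res:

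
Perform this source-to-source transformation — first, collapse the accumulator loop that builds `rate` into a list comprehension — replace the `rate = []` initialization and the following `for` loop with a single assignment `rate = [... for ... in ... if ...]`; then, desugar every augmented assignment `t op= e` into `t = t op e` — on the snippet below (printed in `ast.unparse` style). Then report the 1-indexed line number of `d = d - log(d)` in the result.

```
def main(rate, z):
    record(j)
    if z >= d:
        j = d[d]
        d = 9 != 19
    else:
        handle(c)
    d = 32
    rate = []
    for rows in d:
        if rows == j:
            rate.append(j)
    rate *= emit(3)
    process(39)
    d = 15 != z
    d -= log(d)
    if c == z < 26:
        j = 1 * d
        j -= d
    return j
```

Transformed code:
def main(rate, z):
    record(j)
    if z >= d:
        j = d[d]
        d = 9 != 19
    else:
        handle(c)
    d = 32
    rate = [j for rows in d if rows == j]
    rate = rate * emit(3)
    process(39)
    d = 15 != z
    d = d - log(d)
    if c == z < 26:
        j = 1 * d
        j = j - d
    return j

13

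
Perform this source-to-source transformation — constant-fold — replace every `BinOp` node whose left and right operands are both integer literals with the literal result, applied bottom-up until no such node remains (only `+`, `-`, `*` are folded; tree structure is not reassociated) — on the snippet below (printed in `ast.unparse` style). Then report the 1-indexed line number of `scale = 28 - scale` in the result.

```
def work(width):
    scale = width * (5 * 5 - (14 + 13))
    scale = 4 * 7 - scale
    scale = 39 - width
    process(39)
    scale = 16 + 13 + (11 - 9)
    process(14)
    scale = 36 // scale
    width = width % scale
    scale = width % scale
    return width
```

3

Transformed code:
def work(width):
    scale = width * -2
    scale = 28 - scale
    scale = 39 - width
    process(39)
    scale = 31
    process(14)
    scale = 36 // scale
    width = width % scale
    scale = width % scale
    return width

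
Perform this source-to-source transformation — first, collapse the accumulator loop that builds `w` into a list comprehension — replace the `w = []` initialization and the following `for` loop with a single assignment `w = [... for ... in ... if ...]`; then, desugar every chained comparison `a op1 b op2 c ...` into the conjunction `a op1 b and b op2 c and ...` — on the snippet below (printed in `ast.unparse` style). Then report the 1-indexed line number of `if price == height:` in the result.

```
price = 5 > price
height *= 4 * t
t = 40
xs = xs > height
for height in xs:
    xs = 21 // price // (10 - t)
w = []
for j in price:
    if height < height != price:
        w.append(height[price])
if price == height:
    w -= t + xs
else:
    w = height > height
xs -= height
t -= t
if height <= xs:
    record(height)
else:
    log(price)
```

Transformed code:
price = 5 > price
height *= 4 * t
t = 40
xs = xs > height
for height in xs:
    xs = 21 // price // (10 - t)
w = [height[price] for j in price if height < height and height != price]
if price == height:
    w -= t + xs
else:
    w = height > height
xs -= height
t -= t
if height <= xs:
    record(height)
else:
    log(price)

8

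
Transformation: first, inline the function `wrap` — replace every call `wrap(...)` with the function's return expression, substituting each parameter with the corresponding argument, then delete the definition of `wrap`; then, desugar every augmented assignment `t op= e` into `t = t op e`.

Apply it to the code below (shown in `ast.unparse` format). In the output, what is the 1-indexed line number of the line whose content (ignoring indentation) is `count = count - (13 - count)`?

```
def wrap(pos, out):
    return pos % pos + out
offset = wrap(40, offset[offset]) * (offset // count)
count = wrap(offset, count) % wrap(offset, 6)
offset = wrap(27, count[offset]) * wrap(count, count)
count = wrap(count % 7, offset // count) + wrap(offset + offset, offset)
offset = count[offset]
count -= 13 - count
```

Transformed code:
offset = (40 % 40 + offset[offset]) * (offset // count)
count = (offset % offset + count) % (offset % offset + 6)
offset = (27 % 27 + count[offset]) * (count % count + count)
count = count % 7 % (count % 7) + offset // count + ((offset + offset) % (offset + offset) + offset)
offset = count[offset]
count = count - (13 - count)

6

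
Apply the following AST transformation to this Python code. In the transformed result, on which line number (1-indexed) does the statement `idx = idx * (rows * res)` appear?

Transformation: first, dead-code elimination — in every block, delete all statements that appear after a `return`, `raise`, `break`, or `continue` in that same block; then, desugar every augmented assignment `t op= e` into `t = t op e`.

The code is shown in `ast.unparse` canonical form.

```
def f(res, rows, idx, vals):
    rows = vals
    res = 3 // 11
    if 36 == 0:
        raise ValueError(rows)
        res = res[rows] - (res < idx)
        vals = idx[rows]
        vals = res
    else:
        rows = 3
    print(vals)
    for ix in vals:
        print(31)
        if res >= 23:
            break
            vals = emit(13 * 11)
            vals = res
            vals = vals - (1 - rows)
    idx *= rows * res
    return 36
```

13

Transformed code:
def f(res, rows, idx, vals):
    rows = vals
    res = 3 // 11
    if 36 == 0:
        raise ValueError(rows)
    else:
        rows = 3
    print(vals)
    for ix in vals:
        print(31)
        if res >= 23:
            break
    idx = idx * (rows * res)
    return 36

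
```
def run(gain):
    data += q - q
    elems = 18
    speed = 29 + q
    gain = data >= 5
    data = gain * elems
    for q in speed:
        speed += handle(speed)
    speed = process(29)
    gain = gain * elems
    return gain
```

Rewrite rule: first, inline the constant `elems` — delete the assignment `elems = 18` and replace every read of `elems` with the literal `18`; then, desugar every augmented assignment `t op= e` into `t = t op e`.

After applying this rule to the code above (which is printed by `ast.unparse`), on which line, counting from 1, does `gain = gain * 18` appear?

9

Transformed code:
def run(gain):
    data = data + (q - q)
    speed = 29 + q
    gain = data >= 5
    data = gain * 18
    for q in speed:
        speed = speed + handle(speed)
    speed = process(29)
    gain = gain * 18
    return gain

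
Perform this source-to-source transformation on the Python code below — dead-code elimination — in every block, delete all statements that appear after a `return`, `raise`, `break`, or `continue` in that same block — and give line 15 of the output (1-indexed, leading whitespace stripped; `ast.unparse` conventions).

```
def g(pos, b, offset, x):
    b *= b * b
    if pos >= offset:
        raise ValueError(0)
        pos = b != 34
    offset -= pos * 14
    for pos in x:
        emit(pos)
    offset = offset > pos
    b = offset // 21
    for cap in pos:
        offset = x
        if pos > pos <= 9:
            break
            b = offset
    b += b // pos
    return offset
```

Transformed code:
def g(pos, b, offset, x):
    b *= b * b
    if pos >= offset:
        raise ValueError(0)
    offset -= pos * 14
    for pos in x:
        emit(pos)
    offset = offset > pos
    b = offset // 21
    for cap in pos:
        offset = x
        if pos > pos <= 9:
            break
    b += b // pos
    return offset

return offset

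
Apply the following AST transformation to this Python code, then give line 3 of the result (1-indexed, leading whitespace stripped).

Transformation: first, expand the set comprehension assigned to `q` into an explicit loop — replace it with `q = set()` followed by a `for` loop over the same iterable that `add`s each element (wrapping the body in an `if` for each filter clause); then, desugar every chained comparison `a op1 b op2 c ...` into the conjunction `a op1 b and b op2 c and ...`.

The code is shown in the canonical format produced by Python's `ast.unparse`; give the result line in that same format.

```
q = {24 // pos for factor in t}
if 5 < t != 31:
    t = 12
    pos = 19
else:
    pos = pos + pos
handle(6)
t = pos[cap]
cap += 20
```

Transformed code:
q = set()
for factor in t:
    q.add(24 // pos)
if 5 < t and t != 31:
    t = 12
    pos = 19
else:
    pos = pos + pos
handle(6)
t = pos[cap]
cap += 20

q.add(24 // pos)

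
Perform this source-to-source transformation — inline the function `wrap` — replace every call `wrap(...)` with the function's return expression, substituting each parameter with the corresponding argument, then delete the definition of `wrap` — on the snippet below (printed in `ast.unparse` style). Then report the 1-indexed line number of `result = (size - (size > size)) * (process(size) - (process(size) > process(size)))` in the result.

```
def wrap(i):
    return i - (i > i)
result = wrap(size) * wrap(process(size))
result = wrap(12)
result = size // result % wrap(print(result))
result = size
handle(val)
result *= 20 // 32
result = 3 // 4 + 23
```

Transformed code:
result = (size - (size > size)) * (process(size) - (process(size) > process(size)))
result = 12 - (12 > 12)
result = size // result % (print(result) - (print(result) > print(result)))
result = size
handle(val)
result *= 20 // 32
result = 3 // 4 + 23

1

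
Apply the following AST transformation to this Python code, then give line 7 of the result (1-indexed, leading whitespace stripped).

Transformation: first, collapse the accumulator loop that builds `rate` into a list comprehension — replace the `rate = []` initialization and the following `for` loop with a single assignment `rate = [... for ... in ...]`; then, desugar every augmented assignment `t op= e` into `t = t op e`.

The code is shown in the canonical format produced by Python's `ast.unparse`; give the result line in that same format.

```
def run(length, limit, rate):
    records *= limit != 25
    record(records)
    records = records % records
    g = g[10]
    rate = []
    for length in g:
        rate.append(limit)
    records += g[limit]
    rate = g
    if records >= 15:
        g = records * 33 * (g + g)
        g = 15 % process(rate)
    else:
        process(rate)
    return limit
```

Transformed code:
def run(length, limit, rate):
    records = records * (limit != 25)
    record(records)
    records = records % records
    g = g[10]
    rate = [limit for length in g]
    records = records + g[limit]
    rate = g
    if records >= 15:
        g = records * 33 * (g + g)
        g = 15 % process(rate)
    else:
        process(rate)
    return limit

records = records + g[limit]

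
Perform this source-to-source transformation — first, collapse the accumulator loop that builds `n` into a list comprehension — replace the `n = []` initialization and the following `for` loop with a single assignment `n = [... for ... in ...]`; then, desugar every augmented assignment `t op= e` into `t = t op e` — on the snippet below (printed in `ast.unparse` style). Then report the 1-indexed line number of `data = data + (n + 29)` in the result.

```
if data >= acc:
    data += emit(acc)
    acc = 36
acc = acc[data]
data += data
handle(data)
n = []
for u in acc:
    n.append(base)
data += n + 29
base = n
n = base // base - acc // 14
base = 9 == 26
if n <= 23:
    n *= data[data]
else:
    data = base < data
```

8

Transformed code:
if data >= acc:
    data = data + emit(acc)
    acc = 36
acc = acc[data]
data = data + data
handle(data)
n = [base for u in acc]
data = data + (n + 29)
base = n
n = base // base - acc // 14
base = 9 == 26
if n <= 23:
    n = n * data[data]
else:
    data = base < data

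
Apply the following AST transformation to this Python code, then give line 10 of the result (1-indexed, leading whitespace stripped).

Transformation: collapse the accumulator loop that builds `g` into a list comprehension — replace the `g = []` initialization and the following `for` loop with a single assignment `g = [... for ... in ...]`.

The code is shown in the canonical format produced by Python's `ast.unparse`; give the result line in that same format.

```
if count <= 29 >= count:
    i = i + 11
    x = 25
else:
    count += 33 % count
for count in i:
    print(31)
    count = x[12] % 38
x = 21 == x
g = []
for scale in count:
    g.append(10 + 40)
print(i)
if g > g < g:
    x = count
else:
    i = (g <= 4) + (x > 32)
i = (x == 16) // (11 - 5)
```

g = [10 + 40 for scale in count]

Transformed code:
if count <= 29 >= count:
    i = i + 11
    x = 25
else:
    count += 33 % count
for count in i:
    print(31)
    count = x[12] % 38
x = 21 == x
g = [10 + 40 for scale in count]
print(i)
if g > g < g:
    x = count
else:
    i = (g <= 4) + (x > 32)
i = (x == 16) // (11 - 5)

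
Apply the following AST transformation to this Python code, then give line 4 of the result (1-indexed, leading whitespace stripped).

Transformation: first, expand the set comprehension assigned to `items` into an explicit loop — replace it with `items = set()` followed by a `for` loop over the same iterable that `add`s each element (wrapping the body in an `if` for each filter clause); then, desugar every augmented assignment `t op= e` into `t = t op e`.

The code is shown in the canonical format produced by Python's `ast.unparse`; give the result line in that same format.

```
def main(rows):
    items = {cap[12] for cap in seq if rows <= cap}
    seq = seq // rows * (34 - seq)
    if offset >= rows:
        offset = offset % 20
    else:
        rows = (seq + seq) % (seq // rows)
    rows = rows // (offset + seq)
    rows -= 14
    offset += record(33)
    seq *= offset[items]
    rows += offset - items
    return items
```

Transformed code:
def main(rows):
    items = set()
    for cap in seq:
        if rows <= cap:
            items.add(cap[12])
    seq = seq // rows * (34 - seq)
    if offset >= rows:
        offset = offset % 20
    else:
        rows = (seq + seq) % (seq // rows)
    rows = rows // (offset + seq)
    rows = rows - 14
    offset = offset + record(33)
    seq = seq * offset[items]
    rows = rows + (offset - items)
    return items

if rows <= cap:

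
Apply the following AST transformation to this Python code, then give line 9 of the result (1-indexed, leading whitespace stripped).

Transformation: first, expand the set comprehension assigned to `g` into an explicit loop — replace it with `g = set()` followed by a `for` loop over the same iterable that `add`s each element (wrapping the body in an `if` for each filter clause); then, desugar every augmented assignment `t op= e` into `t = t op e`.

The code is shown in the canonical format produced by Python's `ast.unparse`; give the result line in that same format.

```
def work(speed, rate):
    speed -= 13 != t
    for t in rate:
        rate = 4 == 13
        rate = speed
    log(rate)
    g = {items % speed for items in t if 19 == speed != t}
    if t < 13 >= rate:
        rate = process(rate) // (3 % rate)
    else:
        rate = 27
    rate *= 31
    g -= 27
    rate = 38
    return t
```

Transformed code:
def work(speed, rate):
    speed = speed - (13 != t)
    for t in rate:
        rate = 4 == 13
        rate = speed
    log(rate)
    g = set()
    for items in t:
        if 19 == speed != t:
            g.add(items % speed)
    if t < 13 >= rate:
        rate = process(rate) // (3 % rate)
    else:
        rate = 27
    rate = rate * 31
    g = g - 27
    rate = 38
    return t

if 19 == speed != t:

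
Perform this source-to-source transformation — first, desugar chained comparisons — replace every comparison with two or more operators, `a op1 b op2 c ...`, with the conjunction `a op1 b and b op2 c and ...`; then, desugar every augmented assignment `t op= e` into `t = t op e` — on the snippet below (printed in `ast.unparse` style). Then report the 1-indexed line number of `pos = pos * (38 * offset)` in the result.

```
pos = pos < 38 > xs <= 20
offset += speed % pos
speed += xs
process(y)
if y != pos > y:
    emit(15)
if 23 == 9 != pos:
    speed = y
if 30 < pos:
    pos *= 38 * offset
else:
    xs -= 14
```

Transformed code:
pos = pos < 38 and 38 > xs and (xs <= 20)
offset = offset + speed % pos
speed = speed + xs
process(y)
if y != pos and pos > y:
    emit(15)
if 23 == 9 and 9 != pos:
    speed = y
if 30 < pos:
    pos = pos * (38 * offset)
else:
    xs = xs - 14

10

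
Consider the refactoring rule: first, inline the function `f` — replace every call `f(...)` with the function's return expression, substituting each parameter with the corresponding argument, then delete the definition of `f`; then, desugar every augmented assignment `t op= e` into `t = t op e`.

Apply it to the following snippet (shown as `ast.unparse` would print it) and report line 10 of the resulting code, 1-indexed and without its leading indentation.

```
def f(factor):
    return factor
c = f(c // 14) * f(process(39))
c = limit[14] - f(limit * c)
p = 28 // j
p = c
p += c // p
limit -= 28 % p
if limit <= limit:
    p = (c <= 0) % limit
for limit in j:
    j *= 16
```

Transformed code:
c = c // 14 * process(39)
c = limit[14] - limit * c
p = 28 // j
p = c
p = p + c // p
limit = limit - 28 % p
if limit <= limit:
    p = (c <= 0) % limit
for limit in j:
    j = j * 16

j = j * 16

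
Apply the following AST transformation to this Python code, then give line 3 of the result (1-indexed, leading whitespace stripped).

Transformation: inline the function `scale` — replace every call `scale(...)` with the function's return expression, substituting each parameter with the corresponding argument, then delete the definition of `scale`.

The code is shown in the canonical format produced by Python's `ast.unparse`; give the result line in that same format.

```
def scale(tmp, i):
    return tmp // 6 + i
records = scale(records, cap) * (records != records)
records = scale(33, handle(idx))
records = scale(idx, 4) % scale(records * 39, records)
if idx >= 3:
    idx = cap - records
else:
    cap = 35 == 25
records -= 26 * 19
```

Transformed code:
records = (records // 6 + cap) * (records != records)
records = 33 // 6 + handle(idx)
records = (idx // 6 + 4) % (records * 39 // 6 + records)
if idx >= 3:
    idx = cap - records
else:
    cap = 35 == 25
records -= 26 * 19

records = (idx // 6 + 4) % (records * 39 // 6 + records)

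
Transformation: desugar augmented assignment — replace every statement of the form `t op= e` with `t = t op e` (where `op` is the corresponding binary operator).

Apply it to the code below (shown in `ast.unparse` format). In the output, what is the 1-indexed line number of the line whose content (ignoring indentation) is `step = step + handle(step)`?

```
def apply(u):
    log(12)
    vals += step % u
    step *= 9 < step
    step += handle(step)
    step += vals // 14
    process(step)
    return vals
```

5

Transformed code:
def apply(u):
    log(12)
    vals = vals + step % u
    step = step * (9 < step)
    step = step + handle(step)
    step = step + vals // 14
    process(step)
    return vals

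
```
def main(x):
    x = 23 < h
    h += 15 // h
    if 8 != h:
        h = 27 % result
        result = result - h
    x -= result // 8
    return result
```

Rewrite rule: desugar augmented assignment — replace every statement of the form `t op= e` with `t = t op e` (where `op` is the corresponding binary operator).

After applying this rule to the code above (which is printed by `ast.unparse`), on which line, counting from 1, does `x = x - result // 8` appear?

7

Transformed code:
def main(x):
    x = 23 < h
    h = h + 15 // h
    if 8 != h:
        h = 27 % result
        result = result - h
    x = x - result // 8
    return result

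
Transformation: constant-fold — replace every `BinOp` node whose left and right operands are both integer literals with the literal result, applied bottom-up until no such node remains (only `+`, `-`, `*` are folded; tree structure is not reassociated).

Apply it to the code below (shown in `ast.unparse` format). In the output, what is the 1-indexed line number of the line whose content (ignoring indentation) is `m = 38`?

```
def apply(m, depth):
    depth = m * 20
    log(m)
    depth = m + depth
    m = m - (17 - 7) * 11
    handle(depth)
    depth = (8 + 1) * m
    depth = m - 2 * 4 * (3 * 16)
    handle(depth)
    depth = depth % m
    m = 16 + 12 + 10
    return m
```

Transformed code:
def apply(m, depth):
    depth = m * 20
    log(m)
    depth = m + depth
    m = m - 110
    handle(depth)
    depth = 9 * m
    depth = m - 384
    handle(depth)
    depth = depth % m
    m = 38
    return m

11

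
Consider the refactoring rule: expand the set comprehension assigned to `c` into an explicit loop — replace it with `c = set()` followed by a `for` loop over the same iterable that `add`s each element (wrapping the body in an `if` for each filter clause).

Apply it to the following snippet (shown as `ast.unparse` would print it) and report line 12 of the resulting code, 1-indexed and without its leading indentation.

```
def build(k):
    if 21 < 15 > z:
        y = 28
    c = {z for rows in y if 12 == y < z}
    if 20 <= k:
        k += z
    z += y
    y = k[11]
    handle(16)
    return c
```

handle(16)

Transformed code:
def build(k):
    if 21 < 15 > z:
        y = 28
    c = set()
    for rows in y:
        if 12 == y < z:
            c.add(z)
    if 20 <= k:
        k += z
    z += y
    y = k[11]
    handle(16)
    return c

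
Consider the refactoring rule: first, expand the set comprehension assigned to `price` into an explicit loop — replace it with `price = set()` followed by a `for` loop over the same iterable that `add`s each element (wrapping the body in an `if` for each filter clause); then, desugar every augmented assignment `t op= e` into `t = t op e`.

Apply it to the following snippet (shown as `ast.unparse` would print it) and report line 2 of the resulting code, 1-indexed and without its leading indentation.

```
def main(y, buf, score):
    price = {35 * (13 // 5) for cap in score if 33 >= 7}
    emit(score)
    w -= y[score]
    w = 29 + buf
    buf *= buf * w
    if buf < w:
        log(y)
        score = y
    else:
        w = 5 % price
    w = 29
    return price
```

price = set()

Transformed code:
def main(y, buf, score):
    price = set()
    for cap in score:
        if 33 >= 7:
            price.add(35 * (13 // 5))
    emit(score)
    w = w - y[score]
    w = 29 + buf
    buf = buf * (buf * w)
    if buf < w:
        log(y)
        score = y
    else:
        w = 5 % price
    w = 29
    return price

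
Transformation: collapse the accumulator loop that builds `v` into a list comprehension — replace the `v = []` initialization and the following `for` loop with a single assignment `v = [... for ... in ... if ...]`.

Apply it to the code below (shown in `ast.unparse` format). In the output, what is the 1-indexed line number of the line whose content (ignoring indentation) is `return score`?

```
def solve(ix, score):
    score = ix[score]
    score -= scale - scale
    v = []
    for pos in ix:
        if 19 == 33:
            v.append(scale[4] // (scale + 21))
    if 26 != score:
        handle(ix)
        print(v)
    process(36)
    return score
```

Transformed code:
def solve(ix, score):
    score = ix[score]
    score -= scale - scale
    v = [scale[4] // (scale + 21) for pos in ix if 19 == 33]
    if 26 != score:
        handle(ix)
        print(v)
    process(36)
    return score

9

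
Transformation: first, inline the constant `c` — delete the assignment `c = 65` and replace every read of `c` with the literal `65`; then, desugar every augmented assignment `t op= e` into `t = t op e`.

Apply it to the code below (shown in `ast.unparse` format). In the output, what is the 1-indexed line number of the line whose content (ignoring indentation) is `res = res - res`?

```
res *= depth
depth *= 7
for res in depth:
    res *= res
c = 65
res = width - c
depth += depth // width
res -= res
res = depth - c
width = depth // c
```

7

Transformed code:
res = res * depth
depth = depth * 7
for res in depth:
    res = res * res
res = width - 65
depth = depth + depth // width
res = res - res
res = depth - 65
width = depth // 65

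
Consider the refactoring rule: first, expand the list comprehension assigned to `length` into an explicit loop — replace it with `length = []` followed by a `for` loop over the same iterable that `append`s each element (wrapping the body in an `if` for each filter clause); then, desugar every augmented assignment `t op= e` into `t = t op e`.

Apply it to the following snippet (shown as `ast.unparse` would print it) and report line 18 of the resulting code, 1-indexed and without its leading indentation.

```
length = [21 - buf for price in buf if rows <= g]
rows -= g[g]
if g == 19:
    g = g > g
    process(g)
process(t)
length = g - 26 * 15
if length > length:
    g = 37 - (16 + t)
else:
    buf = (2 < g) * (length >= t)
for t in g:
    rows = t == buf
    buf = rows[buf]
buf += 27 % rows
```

buf = buf + 27 % rows

Transformed code:
length = []
for price in buf:
    if rows <= g:
        length.append(21 - buf)
rows = rows - g[g]
if g == 19:
    g = g > g
    process(g)
process(t)
length = g - 26 * 15
if length > length:
    g = 37 - (16 + t)
else:
    buf = (2 < g) * (length >= t)
for t in g:
    rows = t == buf
    buf = rows[buf]
buf = buf + 27 % rows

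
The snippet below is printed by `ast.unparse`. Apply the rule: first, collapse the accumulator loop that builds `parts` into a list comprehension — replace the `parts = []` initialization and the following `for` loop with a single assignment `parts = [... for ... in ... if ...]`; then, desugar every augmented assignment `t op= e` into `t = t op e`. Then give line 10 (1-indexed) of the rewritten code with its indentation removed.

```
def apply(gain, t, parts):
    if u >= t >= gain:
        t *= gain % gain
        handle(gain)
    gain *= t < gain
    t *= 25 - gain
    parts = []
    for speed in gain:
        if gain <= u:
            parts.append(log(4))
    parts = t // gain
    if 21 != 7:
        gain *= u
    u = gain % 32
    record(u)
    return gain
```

Transformed code:
def apply(gain, t, parts):
    if u >= t >= gain:
        t = t * (gain % gain)
        handle(gain)
    gain = gain * (t < gain)
    t = t * (25 - gain)
    parts = [log(4) for speed in gain if gain <= u]
    parts = t // gain
    if 21 != 7:
        gain = gain * u
    u = gain % 32
    record(u)
    return gain

gain = gain * u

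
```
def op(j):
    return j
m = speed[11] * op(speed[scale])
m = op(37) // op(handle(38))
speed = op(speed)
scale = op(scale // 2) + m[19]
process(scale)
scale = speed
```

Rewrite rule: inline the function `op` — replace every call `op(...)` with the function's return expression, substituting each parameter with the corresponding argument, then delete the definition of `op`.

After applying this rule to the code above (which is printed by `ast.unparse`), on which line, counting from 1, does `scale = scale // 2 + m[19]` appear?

4

Transformed code:
m = speed[11] * speed[scale]
m = 37 // handle(38)
speed = speed
scale = scale // 2 + m[19]
process(scale)
scale = speed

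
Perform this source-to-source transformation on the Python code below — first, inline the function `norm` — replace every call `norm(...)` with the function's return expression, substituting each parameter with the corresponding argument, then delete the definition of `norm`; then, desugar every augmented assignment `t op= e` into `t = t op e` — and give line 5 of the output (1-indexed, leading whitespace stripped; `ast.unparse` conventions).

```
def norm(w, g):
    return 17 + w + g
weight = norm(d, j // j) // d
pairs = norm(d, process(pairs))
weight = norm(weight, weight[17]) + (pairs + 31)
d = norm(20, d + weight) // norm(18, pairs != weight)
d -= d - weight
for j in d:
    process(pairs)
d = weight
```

Transformed code:
weight = (17 + d + j // j) // d
pairs = 17 + d + process(pairs)
weight = 17 + weight + weight[17] + (pairs + 31)
d = (17 + 20 + (d + weight)) // (17 + 18 + (pairs != weight))
d = d - (d - weight)
for j in d:
    process(pairs)
d = weight

d = d - (d - weight)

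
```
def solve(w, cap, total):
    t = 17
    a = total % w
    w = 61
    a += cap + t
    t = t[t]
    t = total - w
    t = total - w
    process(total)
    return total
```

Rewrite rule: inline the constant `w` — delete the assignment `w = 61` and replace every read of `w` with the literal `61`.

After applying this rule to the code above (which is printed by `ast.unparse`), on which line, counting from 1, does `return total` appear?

Transformed code:
def solve(w, cap, total):
    t = 17
    a = total % 61
    a += cap + t
    t = t[t]
    t = total - 61
    t = total - 61
    process(total)
    return total

9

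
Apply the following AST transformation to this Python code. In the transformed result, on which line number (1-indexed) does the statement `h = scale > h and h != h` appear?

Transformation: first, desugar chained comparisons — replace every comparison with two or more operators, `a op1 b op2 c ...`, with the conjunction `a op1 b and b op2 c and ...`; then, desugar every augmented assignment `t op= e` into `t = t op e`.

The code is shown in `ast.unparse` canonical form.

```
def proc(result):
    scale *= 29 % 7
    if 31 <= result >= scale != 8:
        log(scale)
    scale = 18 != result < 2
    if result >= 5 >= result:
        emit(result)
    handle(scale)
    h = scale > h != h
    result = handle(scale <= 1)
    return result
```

Transformed code:
def proc(result):
    scale = scale * (29 % 7)
    if 31 <= result and result >= scale and (scale != 8):
        log(scale)
    scale = 18 != result and result < 2
    if result >= 5 and 5 >= result:
        emit(result)
    handle(scale)
    h = scale > h and h != h
    result = handle(scale <= 1)
    return result

9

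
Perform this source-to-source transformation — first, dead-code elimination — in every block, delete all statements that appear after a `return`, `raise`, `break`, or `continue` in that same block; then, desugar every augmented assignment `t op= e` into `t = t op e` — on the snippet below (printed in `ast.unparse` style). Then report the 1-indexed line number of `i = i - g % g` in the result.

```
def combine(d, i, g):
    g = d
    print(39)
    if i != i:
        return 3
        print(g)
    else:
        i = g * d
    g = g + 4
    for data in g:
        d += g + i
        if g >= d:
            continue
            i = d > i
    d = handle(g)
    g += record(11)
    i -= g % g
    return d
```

15

Transformed code:
def combine(d, i, g):
    g = d
    print(39)
    if i != i:
        return 3
    else:
        i = g * d
    g = g + 4
    for data in g:
        d = d + (g + i)
        if g >= d:
            continue
    d = handle(g)
    g = g + record(11)
    i = i - g % g
    return d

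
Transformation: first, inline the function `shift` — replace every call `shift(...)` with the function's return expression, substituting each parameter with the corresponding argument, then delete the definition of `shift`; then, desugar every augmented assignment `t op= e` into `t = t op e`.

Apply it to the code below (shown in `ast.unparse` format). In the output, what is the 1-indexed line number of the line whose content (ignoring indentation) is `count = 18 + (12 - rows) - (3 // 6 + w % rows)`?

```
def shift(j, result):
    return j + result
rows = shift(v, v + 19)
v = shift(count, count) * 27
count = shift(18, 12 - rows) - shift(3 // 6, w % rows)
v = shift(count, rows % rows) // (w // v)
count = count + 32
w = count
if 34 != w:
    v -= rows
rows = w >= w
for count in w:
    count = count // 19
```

Transformed code:
rows = v + (v + 19)
v = (count + count) * 27
count = 18 + (12 - rows) - (3 // 6 + w % rows)
v = (count + rows % rows) // (w // v)
count = count + 32
w = count
if 34 != w:
    v = v - rows
rows = w >= w
for count in w:
    count = count // 19

3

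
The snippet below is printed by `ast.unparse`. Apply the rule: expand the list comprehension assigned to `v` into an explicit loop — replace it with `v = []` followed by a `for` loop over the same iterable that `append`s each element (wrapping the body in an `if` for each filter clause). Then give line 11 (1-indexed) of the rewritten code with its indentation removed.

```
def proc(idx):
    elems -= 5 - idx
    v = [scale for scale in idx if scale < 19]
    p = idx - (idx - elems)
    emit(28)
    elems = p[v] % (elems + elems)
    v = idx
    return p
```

Transformed code:
def proc(idx):
    elems -= 5 - idx
    v = []
    for scale in idx:
        if scale < 19:
            v.append(scale)
    p = idx - (idx - elems)
    emit(28)
    elems = p[v] % (elems + elems)
    v = idx
    return p

return p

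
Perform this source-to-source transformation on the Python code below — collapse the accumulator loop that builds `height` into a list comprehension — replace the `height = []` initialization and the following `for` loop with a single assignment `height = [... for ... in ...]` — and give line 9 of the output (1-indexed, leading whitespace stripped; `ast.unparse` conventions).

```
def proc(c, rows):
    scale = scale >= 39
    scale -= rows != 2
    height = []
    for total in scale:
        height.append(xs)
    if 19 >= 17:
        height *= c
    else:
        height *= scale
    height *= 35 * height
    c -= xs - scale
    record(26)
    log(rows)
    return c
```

height *= 35 * height

Transformed code:
def proc(c, rows):
    scale = scale >= 39
    scale -= rows != 2
    height = [xs for total in scale]
    if 19 >= 17:
        height *= c
    else:
        height *= scale
    height *= 35 * height
    c -= xs - scale
    record(26)
    log(rows)
    return c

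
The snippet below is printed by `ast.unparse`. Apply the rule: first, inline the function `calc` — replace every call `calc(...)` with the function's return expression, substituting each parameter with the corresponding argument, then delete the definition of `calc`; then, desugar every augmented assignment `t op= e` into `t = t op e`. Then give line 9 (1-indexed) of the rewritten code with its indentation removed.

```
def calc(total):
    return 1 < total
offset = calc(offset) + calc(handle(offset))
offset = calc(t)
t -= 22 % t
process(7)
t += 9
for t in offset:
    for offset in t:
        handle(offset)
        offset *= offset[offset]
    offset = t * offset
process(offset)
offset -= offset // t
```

Transformed code:
offset = (1 < offset) + (1 < handle(offset))
offset = 1 < t
t = t - 22 % t
process(7)
t = t + 9
for t in offset:
    for offset in t:
        handle(offset)
        offset = offset * offset[offset]
    offset = t * offset
process(offset)
offset = offset - offset // t

offset = offset * offset[offset]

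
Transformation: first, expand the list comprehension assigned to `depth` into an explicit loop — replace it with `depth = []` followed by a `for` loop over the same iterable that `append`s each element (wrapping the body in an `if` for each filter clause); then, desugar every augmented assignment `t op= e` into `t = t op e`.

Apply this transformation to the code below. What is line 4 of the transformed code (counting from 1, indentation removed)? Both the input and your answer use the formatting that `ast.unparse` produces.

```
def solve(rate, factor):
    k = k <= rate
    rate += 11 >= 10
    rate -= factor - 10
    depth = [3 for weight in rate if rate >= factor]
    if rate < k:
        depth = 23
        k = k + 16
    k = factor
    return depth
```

rate = rate - (factor - 10)

Transformed code:
def solve(rate, factor):
    k = k <= rate
    rate = rate + (11 >= 10)
    rate = rate - (factor - 10)
    depth = []
    for weight in rate:
        if rate >= factor:
            depth.append(3)
    if rate < k:
        depth = 23
        k = k + 16
    k = factor
    return depth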